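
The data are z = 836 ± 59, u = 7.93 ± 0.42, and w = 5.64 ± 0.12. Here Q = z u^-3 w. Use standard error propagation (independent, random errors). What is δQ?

1.66

Since Q is a product/quotient, work with relative uncertainties:
  (1·δz/z)² = (1×0.0706)² = 0.00498;  (-3·δu/u)² = (-3×0.0530)² = 0.0252;  (1·δw/w)² = (1×0.0213)² = 0.000453
δQ/Q = √(0.0307) = 0.175
Q = 9.46, so δQ = 0.175 × 9.46 = 1.66.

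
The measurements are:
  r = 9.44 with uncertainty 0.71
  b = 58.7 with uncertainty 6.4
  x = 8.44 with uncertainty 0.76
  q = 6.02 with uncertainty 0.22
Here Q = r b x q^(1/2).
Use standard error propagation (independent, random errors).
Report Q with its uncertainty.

Since Q is a product/quotient, work with relative uncertainties:
  (1·δr/r)² = (1×0.0752)² = 0.00566;  (1·δb/b)² = (1×0.109)² = 0.0119;  (1·δx/x)² = (1×0.0900)² = 0.00811;  (½·δq/q)² = (0.5×0.0365)² = 0.000334
δQ/Q = √(0.0260) = 0.161
Q = 11500, so δQ = 0.161 × 11500 = 1850.

11500 ± 1850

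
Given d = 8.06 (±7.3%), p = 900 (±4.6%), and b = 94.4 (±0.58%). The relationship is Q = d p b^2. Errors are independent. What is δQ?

5.63e+06

For a monomial Q ∝ d, p, b^2, fractional errors add in quadrature:
  (1·δd/d)² = (1×0.0730)² = 0.00533;  (1·δp/p)² = (1×0.0460)² = 0.00212;  (2·δb/b)² = (2×0.00580)² = 0.000135
δQ/Q = √(0.00758) = 0.0871
Q = 6.46e+07, so δQ = 0.0871 × 6.46e+07 = 5.63e+06.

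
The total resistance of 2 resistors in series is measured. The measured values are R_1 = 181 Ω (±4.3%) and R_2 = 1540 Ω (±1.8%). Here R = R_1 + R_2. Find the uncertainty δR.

R is a linear combination, so absolute uncertainties add in quadrature:
  (δR_1)² = 60.6;  (δR_2)² = 768
δR = √(829) = 28.8 Ω

28.8 Ω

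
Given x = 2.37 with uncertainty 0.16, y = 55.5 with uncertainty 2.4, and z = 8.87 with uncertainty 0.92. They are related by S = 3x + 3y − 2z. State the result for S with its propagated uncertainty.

Sums and differences: (δS)² = Σ (cᵢ δxᵢ)².
  (3·δx)² = 0.230;  (3·δy)² = 51.8;  (2·δz)² = 3.39
δS = √(55.5) = 7.45
S = 156.

156 ± 7.45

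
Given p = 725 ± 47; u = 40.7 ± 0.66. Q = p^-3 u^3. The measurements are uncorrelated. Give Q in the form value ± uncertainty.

(1.77 ± 0.355) × 10^-4

Since Q is a product/quotient, work with relative uncertainties:
  (-3·δp/p)² = (-3×0.0648)² = 0.0378;  (3·δu/u)² = (3×0.0162)² = 0.00237
δQ/Q = √(0.0402) = 0.200
Q = 0.000177, so δQ = 0.200 × 0.000177 = 3.55e-05.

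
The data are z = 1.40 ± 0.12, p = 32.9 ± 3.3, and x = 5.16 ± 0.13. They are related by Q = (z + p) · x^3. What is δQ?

577

Let u = z + p = 34.3. δu = √(δz² + δp²) = √(0.0144 + 10.9) = 3.30, so δu/u = 0.0963.
Q is then a monomial in u, x:
δQ/Q = √((δu/u)² + (3·δx/x)²) = √(0.00927 + 0.00571) = 0.122
Q = 4710, so δQ = 0.122 × 4710 = 577.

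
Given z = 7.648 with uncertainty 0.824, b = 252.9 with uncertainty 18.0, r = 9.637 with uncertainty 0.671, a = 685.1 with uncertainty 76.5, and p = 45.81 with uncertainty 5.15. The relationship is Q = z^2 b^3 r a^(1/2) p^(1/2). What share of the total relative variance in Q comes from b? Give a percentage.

44.2%

(δQ/Q)² = (2·δz/z)² + (3·δb/b)² + (1·δr/r)² + (½·δa/a)² + (½·δp/p)²
  z term: (2×0.108)² = 0.0464
  b term: (3×0.0712)² = 0.0456
  r term: (1×0.0696)² = 0.00485
  a term: (0.5×0.112)² = 0.00312
  p term: (0.5×0.112)² = 0.00316
Total = 0.103. Share from b = 0.0456/0.103 = 0.442.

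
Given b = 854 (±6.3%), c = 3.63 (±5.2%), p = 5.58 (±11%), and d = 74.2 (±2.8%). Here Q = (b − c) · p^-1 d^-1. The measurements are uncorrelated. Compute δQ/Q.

0.130

Let u = b − c = 850. δu = √(δb² + δc²) = √(2890 + 0.0356) = 53.8, so δu/u = 0.0633.
Q is then a monomial in u, p, d:
δQ/Q = √((δu/u)² + (-1·δp/p)² + (-1·δd/d)²) = √(0.00400 + 0.0121 + 0.000784) = 0.130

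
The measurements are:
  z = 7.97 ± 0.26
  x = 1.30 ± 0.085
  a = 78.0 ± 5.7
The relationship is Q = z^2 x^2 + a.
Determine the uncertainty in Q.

Let p = z^2·x^2 = 107. δp/p = √((2·δz/z)² + (2·δx/x)²) = √(0.00426 + 0.0171) = 0.146, so δp = 15.7.
Q = p + a: δQ = √(δp² + δa²) = √(246 + 32.5) = 16.7

16.7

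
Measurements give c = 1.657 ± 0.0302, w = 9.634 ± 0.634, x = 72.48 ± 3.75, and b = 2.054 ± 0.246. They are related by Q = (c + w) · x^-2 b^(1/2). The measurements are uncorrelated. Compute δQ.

0.000407

Let u = c + w = 11.29. δu = √(δc² + δw²) = √(0.000912 + 0.402) = 0.635, so δu/u = 0.0562.
Q is then a monomial in u, x, b:
δQ/Q = √((δu/u)² + (-2·δx/x)² + (½·δb/b)²) = √(0.00316 + 0.0107 + 0.00359) = 0.132
Q = 0.003080, so δQ = 0.132 × 0.003080 = 0.000407.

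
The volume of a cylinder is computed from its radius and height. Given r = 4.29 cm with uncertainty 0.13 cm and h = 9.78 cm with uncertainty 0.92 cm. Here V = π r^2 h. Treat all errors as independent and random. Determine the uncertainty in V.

63.3 cm^3

Since V is a product/quotient, work with relative uncertainties:
  (2·δr/r)² = (2×0.0303)² = 0.00367;  (1·δh/h)² = (1×0.0941)² = 0.00885
δV/V = √(0.0125) = 0.112
V = 565 cm^3, so δV = 0.112 × 565 = 63.3 cm^3.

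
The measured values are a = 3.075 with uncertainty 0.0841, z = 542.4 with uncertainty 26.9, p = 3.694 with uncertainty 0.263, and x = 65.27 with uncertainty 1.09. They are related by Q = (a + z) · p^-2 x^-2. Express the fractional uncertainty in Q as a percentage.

Let u = a + z = 545.5. δu = √(δa² + δz²) = √(0.00707 + 724) = 26.9, so δu/u = 0.0493.
Q is then a monomial in u, p, x:
δQ/Q = √((δu/u)² + (-2·δp/p)² + (-2·δx/x)²) = √(0.00243 + 0.0203 + 0.00112) = 0.154

15.4%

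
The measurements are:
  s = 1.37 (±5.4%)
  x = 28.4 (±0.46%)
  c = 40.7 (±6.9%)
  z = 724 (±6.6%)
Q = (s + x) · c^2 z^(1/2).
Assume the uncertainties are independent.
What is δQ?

Let u = s + x = 29.8. δu = √(δs² + δx²) = √(0.00547 + 0.0171) = 0.150, so δu/u = 0.00504.
Q is then a monomial in u, c, z:
δQ/Q = √((δu/u)² + (2·δc/c)² + (½·δz/z)²) = √(2.54e-05 + 0.0190 + 0.00109) = 0.142
Q = 1.33e+06, so δQ = 0.142 × 1.33e+06 = 1.88e+05.

1.88e+05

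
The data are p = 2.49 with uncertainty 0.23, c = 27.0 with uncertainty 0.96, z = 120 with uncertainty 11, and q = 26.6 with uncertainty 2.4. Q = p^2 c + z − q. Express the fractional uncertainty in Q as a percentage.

Let w = p^2·c = 167. δw/w = √((2·δp/p)² + (1·δc/c)²) = √(0.0341 + 0.00126) = 0.188, so δw = 31.5.
Q = w + z − q: δQ = √(δw² + δz² + δq²) = √(992 + 121 + 5.76) = 33.4
Q = 261, so δQ/Q = 33.4/261 = 0.128.

12.8%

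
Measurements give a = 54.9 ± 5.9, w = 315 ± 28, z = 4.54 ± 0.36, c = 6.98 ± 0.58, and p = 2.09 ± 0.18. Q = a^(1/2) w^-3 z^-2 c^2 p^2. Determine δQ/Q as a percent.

Q is a product of powers, so relative uncertainties combine in quadrature:
  (½·δa/a)² = (0.5×0.107)² = 0.00289;  (-3·δw/w)² = (-3×0.0889)² = 0.0711;  (-2·δz/z)² = (-2×0.0793)² = 0.0252;  (2·δc/c)² = (2×0.0831)² = 0.0276;  (2·δp/p)² = (2×0.0861)² = 0.0297
δQ/Q = √(0.156) = 0.396

39.6%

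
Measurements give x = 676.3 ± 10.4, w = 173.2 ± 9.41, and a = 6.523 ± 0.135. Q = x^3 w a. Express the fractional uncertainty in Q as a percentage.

Relative error in a monomial: (δQ/Q)² = Σ (nᵢ · δxᵢ/xᵢ)².
  (3·δx/x)² = (3×0.0154)² = 0.00213;  (1·δw/w)² = (1×0.0543)² = 0.00295;  (1·δa/a)² = (1×0.0207)² = 0.000428
δQ/Q = √(0.00551) = 0.0742

7.42%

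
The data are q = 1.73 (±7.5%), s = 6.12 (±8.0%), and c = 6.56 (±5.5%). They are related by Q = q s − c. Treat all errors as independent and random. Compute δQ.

Let p = q·s = 10.6. δp/p = √((1·δq/q)² + (1·δs/s)²) = √(0.00562 + 0.00640) = 0.110, so δp = 1.16.
Q = p − c: δQ = √(δp² + δc²) = √(1.35 + 0.130) = 1.22

1.22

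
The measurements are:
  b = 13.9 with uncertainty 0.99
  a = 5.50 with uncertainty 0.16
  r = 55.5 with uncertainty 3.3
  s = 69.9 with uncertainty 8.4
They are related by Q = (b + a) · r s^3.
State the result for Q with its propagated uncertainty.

Let u = b + a = 19.4. δu = √(δb² + δa²) = √(0.980 + 0.0256) = 1.00, so δu/u = 0.0517.
Q is then a monomial in u, r, s:
δQ/Q = √((δu/u)² + (1·δr/r)² + (3·δs/s)²) = √(0.00267 + 0.00354 + 0.130) = 0.369
Q = 3.68e+08, so δQ = 0.369 × 3.68e+08 = 1.36e+08.

(3.68 ± 1.36) × 10^8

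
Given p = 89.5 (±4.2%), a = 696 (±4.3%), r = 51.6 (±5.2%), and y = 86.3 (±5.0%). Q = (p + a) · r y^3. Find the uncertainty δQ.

4.26e+09

Let u = p + a = 786. δu = √(δp² + δa²) = √(14.1 + 896) = 30.2, so δu/u = 0.0384.
Q is then a monomial in u, r, y:
δQ/Q = √((δu/u)² + (1·δr/r)² + (3·δy/y)²) = √(0.00147 + 0.00270 + 0.0225) = 0.163
Q = 2.61e+10, so δQ = 0.163 × 2.61e+10 = 4.26e+09.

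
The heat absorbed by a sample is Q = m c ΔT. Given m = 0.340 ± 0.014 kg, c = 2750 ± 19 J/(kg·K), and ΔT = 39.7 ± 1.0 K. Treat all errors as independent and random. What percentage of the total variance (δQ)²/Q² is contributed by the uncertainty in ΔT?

(δQ/Q)² = (1·δm/m)² + (1·δc/c)² + (1·δΔT/ΔT)²
  m term: (1×0.0412)² = 0.00170
  c term: (1×0.00691)² = 4.77e-05
  ΔT term: (1×0.0252)² = 0.000634
Total = 0.00238. Share from ΔT = 0.000634/0.00238 = 0.267.

26.7%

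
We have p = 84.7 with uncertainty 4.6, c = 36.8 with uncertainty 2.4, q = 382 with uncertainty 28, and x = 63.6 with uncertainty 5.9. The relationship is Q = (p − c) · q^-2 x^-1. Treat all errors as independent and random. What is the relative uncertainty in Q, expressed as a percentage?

Let u = p − c = 47.9. δu = √(δp² + δc²) = √(21.2 + 5.76) = 5.19, so δu/u = 0.108.
Q is then a monomial in u, q, x:
δQ/Q = √((δu/u)² + (-2·δq/q)² + (-1·δx/x)²) = √(0.0117 + 0.0215 + 0.00861) = 0.205

20.5%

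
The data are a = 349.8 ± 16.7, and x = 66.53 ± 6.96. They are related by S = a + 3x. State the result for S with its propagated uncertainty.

For a sum/difference, combine absolute errors in quadrature:
  (δa)² = 279;  (3·δx)² = 436
δS = √(715) = 26.7
S = 549.4.

549.4 ± 26.7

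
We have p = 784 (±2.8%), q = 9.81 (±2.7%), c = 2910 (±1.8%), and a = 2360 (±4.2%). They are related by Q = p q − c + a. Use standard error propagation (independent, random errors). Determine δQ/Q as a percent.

4.47%

Let w = p·q = 7690. δw/w = √((1·δp/p)² + (1·δq/q)²) = √(0.000784 + 0.000729) = 0.0389, so δw = 299.
Q = w − c + a: δQ = √(δw² + δc² + δa²) = √(89500 + 2740 + 9820) = 319
Q = 7140, so δQ/Q = 319/7140 = 0.0447.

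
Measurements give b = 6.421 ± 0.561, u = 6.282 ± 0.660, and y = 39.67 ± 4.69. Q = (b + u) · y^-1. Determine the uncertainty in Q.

0.0437

Let w = b + u = 12.70. δw = √(δb² + δu²) = √(0.315 + 0.436) = 0.866, so δw/w = 0.0682.
Q is then a monomial in w, y:
δQ/Q = √((δw/w)² + (-1·δy/y)²) = √(0.00465 + 0.0140) = 0.136
Q = 0.3202, so δQ = 0.136 × 0.3202 = 0.0437.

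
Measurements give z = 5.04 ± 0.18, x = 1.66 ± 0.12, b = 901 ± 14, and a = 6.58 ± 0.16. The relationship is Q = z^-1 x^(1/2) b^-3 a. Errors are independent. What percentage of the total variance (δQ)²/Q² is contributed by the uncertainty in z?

(δQ/Q)² = (-1·δz/z)² + (½·δx/x)² + (-3·δb/b)² + (1·δa/a)²
  z term: (-1×0.0357)² = 0.00128
  x term: (0.5×0.0723)² = 0.00131
  b term: (-3×0.0155)² = 0.00217
  a term: (1×0.0243)² = 0.000591
Total = 0.00535. Share from z = 0.00128/0.00535 = 0.239.

23.9%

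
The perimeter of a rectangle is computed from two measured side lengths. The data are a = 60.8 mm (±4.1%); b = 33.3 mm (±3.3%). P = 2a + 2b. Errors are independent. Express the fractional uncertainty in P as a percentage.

2.90%

Each term contributes (cᵢ δxᵢ)² to (δP)²:
  (2·δa)² = 24.9;  (2·δb)² = 4.83
δP = √(29.7) = 5.45 mm
P = 188 mm, so δP/P = 5.45/188 = 0.0290.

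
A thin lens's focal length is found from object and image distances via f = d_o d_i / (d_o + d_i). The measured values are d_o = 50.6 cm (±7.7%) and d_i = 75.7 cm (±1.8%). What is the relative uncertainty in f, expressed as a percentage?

∂f/∂d_o = (d_i/(d_o+d_i))² = 0.359;  ∂f/∂d_i = (d_o/(d_o+d_i))² = 0.161
δf = √((∂f/∂d_o · δd_o)² + (∂f/∂d_i · δd_i)²) = √(1.96 + 0.0478) = 1.42 cm
f = 30.3 cm, so δf/f = 1.42/30.3 = 0.0467.

4.67%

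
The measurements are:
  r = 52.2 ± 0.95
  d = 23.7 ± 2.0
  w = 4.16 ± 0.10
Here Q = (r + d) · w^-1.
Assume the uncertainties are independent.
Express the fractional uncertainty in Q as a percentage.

Let u = r + d = 75.9. δu = √(δr² + δd²) = √(0.902 + 4.00) = 2.21, so δu/u = 0.0292.
Q is then a monomial in u, w:
δQ/Q = √((δu/u)² + (-1·δw/w)²) = √(0.000851 + 0.000578) = 0.0378

3.78%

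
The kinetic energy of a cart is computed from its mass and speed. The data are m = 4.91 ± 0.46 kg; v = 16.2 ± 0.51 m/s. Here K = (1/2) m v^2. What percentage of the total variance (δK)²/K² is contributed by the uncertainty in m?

68.9%

(δK/K)² = (1·δm/m)² + (2·δv/v)²
  m term: (1×0.0937)² = 0.00878
  v term: (2×0.0315)² = 0.00396
Total = 0.0127. Share from m = 0.00878/0.0127 = 0.689.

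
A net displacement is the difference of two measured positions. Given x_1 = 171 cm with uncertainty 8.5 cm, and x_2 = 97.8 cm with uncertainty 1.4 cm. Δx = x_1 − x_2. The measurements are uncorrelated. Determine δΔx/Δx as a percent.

Each term contributes (cᵢ δxᵢ)² to (δΔx)²:
  (δx_1)² = 72.2;  (δx_2)² = 1.96
δΔx = √(74.2) = 8.61 cm
Δx = 73.2 cm, so δΔx/Δx = 8.61/73.2 = 0.118.

11.8%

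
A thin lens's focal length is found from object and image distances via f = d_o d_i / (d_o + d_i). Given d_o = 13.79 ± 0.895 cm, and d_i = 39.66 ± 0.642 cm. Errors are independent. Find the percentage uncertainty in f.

4.83%

∂f/∂d_o = (d_i/(d_o+d_i))² = 0.551;  ∂f/∂d_i = (d_o/(d_o+d_i))² = 0.0666
δf = √((∂f/∂d_o · δd_o)² + (∂f/∂d_i · δd_i)²) = √(0.243 + 0.00183) = 0.495 cm
f = 10.23 cm, so δf/f = 0.495/10.23 = 0.0483.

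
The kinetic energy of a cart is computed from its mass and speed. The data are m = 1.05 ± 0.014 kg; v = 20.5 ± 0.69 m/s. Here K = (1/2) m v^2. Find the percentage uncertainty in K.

Each factor contributes (exponent × relative error)² to (δK/K)²:
  (1·δm/m)² = (1×0.0133)² = 0.000178;  (2·δv/v)² = (2×0.0337)² = 0.00453
δK/K = √(0.00471) = 0.0686

6.86%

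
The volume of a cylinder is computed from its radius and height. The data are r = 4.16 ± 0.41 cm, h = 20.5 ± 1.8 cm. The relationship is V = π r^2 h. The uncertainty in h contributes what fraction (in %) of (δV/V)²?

16.6%

(δV/V)² = (2·δr/r)² + (1·δh/h)²
  r term: (2×0.0986)² = 0.0389
  h term: (1×0.0878)² = 0.00771
Total = 0.0466. Share from h = 0.00771/0.0466 = 0.166.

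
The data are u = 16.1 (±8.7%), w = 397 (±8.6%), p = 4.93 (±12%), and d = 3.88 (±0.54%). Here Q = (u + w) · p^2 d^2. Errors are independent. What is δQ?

Let h = u + w = 413. δh = √(δu² + δw²) = √(1.96 + 1170) = 34.2, so δh/h = 0.0827.
Q is then a monomial in h, p, d:
δQ/Q = √((δh/h)² + (2·δp/p)² + (2·δd/d)²) = √(0.00684 + 0.0576 + 0.000117) = 0.254
Q = 1.51e+05, so δQ = 0.254 × 1.51e+05 = 38400.

38400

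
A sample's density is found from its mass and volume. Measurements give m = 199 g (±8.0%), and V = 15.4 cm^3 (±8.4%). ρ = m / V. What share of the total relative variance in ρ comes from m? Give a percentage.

47.6%

(δρ/ρ)² = (1·δm/m)² + (-1·δV/V)²
  m term: (1×0.0800)² = 0.00640
  V term: (-1×0.0840)² = 0.00706
Total = 0.0135. Share from m = 0.00640/0.0135 = 0.476.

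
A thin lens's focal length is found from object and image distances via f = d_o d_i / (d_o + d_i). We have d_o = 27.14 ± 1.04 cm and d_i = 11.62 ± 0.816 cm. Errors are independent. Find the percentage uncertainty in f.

5.05%

∂f/∂d_o = (d_i/(d_o+d_i))² = 0.0899;  ∂f/∂d_i = (d_o/(d_o+d_i))² = 0.490
δf = √((∂f/∂d_o · δd_o)² + (∂f/∂d_i · δd_i)²) = √(0.00874 + 0.160) = 0.411 cm
f = 8.136 cm, so δf/f = 0.411/8.136 = 0.0505.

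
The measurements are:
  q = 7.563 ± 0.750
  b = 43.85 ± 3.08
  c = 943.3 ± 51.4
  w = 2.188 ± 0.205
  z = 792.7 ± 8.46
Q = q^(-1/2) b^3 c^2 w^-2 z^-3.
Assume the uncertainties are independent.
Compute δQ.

3.52

Relative error in a monomial: (δQ/Q)² = Σ (nᵢ · δxᵢ/xᵢ)².
  (−½·δq/q)² = (-0.5×0.0992)² = 0.00246;  (3·δb/b)² = (3×0.0702)² = 0.0444;  (2·δc/c)² = (2×0.0545)² = 0.0119;  (-2·δw/w)² = (-2×0.0937)² = 0.0351;  (-3·δz/z)² = (-3×0.0107)² = 0.00103
δQ/Q = √(0.0949) = 0.308
Q = 11.44, so δQ = 0.308 × 11.44 = 3.52.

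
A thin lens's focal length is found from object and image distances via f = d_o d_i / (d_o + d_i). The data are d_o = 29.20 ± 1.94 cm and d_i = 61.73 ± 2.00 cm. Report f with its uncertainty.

∂f/∂d_o = (d_i/(d_o+d_i))² = 0.461;  ∂f/∂d_i = (d_o/(d_o+d_i))² = 0.103
δf = √((∂f/∂d_o · δd_o)² + (∂f/∂d_i · δd_i)²) = √(0.799 + 0.0425) = 0.918 cm
f = 19.82 cm.

19.82 ± 0.918 cm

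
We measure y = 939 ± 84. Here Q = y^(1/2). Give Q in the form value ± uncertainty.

30.6 ± 1.37

Q ∝ y^(1/2), so δQ/Q = |½| · δy/y = 0.5 × 0.0895 = 0.0447.
Q = 30.6, so δQ = 0.0447 × 30.6 = 1.37.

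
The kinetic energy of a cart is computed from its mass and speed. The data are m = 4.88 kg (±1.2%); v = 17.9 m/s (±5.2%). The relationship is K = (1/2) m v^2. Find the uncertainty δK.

81.8 J

For a monomial K ∝ m, v^2, fractional errors add in quadrature:
  (1·δm/m)² = (1×0.0120)² = 0.000144;  (2·δv/v)² = (2×0.0520)² = 0.0108
δK/K = √(0.0110) = 0.105
K = 782 J, so δK = 0.105 × 782 = 81.8 J.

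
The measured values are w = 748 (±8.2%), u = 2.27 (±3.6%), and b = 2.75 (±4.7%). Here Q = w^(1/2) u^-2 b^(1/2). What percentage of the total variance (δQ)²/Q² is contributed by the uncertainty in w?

(δQ/Q)² = (½·δw/w)² + (-2·δu/u)² + (½·δb/b)²
  w term: (0.5×0.0820)² = 0.00168
  u term: (-2×0.0360)² = 0.00518
  b term: (0.5×0.0470)² = 0.000552
Total = 0.00742. Share from w = 0.00168/0.00742 = 0.227.

22.7%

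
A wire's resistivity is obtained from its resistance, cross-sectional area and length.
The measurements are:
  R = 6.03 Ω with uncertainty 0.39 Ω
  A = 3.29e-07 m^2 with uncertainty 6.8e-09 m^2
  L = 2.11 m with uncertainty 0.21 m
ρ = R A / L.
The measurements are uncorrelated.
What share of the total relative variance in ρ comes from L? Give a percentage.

(δρ/ρ)² = (1·δR/R)² + (1·δA/A)² + (-1·δL/L)²
  R term: (1×0.0647)² = 0.00418
  A term: (1×0.0207)² = 0.000427
  L term: (-1×0.0995)² = 0.00991
Total = 0.0145. Share from L = 0.00991/0.0145 = 0.682.

68.2%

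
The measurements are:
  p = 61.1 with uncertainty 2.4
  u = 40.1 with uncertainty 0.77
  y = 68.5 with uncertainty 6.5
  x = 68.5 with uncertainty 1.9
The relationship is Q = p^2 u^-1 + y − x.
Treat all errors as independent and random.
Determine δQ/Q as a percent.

Let w = p^2·u^-1 = 93.1. δw/w = √((2·δp/p)² + (-1·δu/u)²) = √(0.00617 + 0.000369) = 0.0809, so δw = 7.53.
Q = w + y − x: δQ = √(δw² + δy² + δx²) = √(56.7 + 42.2 + 3.61) = 10.1
Q = 93.1, so δQ/Q = 10.1/93.1 = 0.109.

10.9%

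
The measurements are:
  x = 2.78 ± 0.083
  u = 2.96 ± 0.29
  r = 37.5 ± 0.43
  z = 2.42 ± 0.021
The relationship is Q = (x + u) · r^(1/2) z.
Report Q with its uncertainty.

Let w = x + u = 5.74. δw = √(δx² + δu²) = √(0.00689 + 0.0841) = 0.302, so δw/w = 0.0526.
Q is then a monomial in w, r, z:
δQ/Q = √((δw/w)² + (½·δr/r)² + (1·δz/z)²) = √(0.00276 + 3.29e-05 + 7.53e-05) = 0.0536
Q = 85.1, so δQ = 0.0536 × 85.1 = 4.56.

85.1 ± 4.56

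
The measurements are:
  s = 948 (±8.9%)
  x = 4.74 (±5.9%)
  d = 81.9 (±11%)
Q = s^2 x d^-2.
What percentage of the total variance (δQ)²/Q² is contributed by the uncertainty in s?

37.9%

(δQ/Q)² = (2·δs/s)² + (1·δx/x)² + (-2·δd/d)²
  s term: (2×0.0890)² = 0.0317
  x term: (1×0.0590)² = 0.00348
  d term: (-2×0.110)² = 0.0484
Total = 0.0836. Share from s = 0.0317/0.0836 = 0.379.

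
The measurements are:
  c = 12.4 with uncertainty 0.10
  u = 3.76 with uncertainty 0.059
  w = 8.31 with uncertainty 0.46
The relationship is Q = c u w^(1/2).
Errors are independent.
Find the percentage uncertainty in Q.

3.28%

Relative error in a monomial: (δQ/Q)² = Σ (nᵢ · δxᵢ/xᵢ)².
  (1·δc/c)² = (1×0.00806)² = 6.5e-05;  (1·δu/u)² = (1×0.0157)² = 0.000246;  (½·δw/w)² = (0.5×0.0554)² = 0.000766
δQ/Q = √(0.00108) = 0.0328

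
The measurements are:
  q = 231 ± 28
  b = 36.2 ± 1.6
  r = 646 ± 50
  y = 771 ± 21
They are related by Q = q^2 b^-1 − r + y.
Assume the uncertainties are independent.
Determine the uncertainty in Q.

367

Let p = q^2·b^-1 = 1470. δp/p = √((2·δq/q)² + (-1·δb/b)²) = √(0.0588 + 0.00195) = 0.246, so δp = 363.
Q = p − r + y: δQ = √(δp² + δr² + δy²) = √(1.32e+05 + 2500 + 441) = 367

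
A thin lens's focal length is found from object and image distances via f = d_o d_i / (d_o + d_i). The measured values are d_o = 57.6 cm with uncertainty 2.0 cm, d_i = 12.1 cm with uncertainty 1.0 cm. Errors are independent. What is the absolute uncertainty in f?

∂f/∂d_o = (d_i/(d_o+d_i))² = 0.0301;  ∂f/∂d_i = (d_o/(d_o+d_i))² = 0.683
δf = √((∂f/∂d_o · δd_o)² + (∂f/∂d_i · δd_i)²) = √(0.00363 + 0.466) = 0.686 cm

0.686 cm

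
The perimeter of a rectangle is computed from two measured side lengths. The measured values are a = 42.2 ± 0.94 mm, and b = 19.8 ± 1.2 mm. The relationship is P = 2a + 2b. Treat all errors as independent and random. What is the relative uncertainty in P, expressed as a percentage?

Each term contributes (cᵢ δxᵢ)² to (δP)²:
  (2·δa)² = 3.53;  (2·δb)² = 5.76
δP = √(9.29) = 3.05 mm
P = 124 mm, so δP/P = 3.05/124 = 0.0246.

2.46%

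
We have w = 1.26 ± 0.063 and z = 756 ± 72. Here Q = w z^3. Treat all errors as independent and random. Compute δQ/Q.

Each factor contributes (exponent × relative error)² to (δQ/Q)²:
  (1·δw/w)² = (1×0.0500)² = 0.00250;  (3·δz/z)² = (3×0.0952)² = 0.0816
δQ/Q = √(0.0841) = 0.290

0.290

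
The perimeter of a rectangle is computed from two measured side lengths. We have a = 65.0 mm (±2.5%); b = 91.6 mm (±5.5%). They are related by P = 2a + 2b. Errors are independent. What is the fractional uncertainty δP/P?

0.0338

P is a linear combination, so absolute uncertainties add in quadrature:
  (2·δa)² = 10.6;  (2·δb)² = 102
δP = √(112) = 10.6 mm
P = 313 mm, so δP/P = 10.6/313 = 0.0338.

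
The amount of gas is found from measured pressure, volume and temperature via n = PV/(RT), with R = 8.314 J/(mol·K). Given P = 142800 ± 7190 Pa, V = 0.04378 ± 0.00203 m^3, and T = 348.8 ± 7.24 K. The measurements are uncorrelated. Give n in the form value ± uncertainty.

2.156 ± 0.154 mol

Relative error in a monomial: (δn/n)² = Σ (nᵢ · δxᵢ/xᵢ)².
  (1·δP/P)² = (1×0.0504)² = 0.00254;  (1·δV/V)² = (1×0.0464)² = 0.00215;  (-1·δT/T)² = (-1×0.0208)² = 0.000431
δn/n = √(0.00512) = 0.0715
n = 2.156 mol, so δn = 0.0715 × 2.156 = 0.154 mol.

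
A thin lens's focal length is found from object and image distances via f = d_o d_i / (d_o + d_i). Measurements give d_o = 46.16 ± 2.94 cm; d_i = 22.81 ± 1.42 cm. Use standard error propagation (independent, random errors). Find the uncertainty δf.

∂f/∂d_o = (d_i/(d_o+d_i))² = 0.109;  ∂f/∂d_i = (d_o/(d_o+d_i))² = 0.448
δf = √((∂f/∂d_o · δd_o)² + (∂f/∂d_i · δd_i)²) = √(0.103 + 0.405) = 0.713 cm

0.713 cm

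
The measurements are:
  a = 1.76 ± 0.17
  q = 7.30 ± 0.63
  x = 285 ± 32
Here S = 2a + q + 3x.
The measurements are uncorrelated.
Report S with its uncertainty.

Each term contributes (cᵢ δxᵢ)² to (δS)²:
  (2·δa)² = 0.116;  (δq)² = 0.397;  (3·δx)² = 9220
δS = √(9220) = 96.0
S = 866.

866 ± 96.0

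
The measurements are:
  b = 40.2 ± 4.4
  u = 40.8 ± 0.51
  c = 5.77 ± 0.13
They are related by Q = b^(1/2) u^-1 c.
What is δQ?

0.0542

Products/powers → add relative errors in quadrature, weighted by exponent:
  (½·δb/b)² = (0.5×0.109)² = 0.00299;  (-1·δu/u)² = (-1×0.0125)² = 0.000156;  (1·δc/c)² = (1×0.0225)² = 0.000508
δQ/Q = √(0.00366) = 0.0605
Q = 0.897, so δQ = 0.0605 × 0.897 = 0.0542.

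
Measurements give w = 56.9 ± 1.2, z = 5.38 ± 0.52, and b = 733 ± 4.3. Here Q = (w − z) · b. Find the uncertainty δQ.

Let u = w − z = 51.5. δu = √(δw² + δz²) = √(1.44 + 0.270) = 1.31, so δu/u = 0.0254.
Q is then a monomial in u, b:
δQ/Q = √((δu/u)² + (1·δb/b)²) = √(0.000644 + 3.44e-05) = 0.0261
Q = 37800, so δQ = 0.0261 × 37800 = 984.

984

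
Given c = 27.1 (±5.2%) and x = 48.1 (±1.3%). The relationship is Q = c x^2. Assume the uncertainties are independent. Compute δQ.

Since Q is a product/quotient, work with relative uncertainties:
  (1·δc/c)² = (1×0.0520)² = 0.00270;  (2·δx/x)² = (2×0.0130)² = 0.000676
δQ/Q = √(0.00338) = 0.0581
Q = 62700, so δQ = 0.0581 × 62700 = 3650.

3650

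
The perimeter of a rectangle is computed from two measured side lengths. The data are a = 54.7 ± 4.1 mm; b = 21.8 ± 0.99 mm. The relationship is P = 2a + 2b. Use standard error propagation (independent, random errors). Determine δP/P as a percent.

5.51%

Absolute uncertainties add in quadrature for a linear combination:
  (2·δa)² = 67.2;  (2·δb)² = 3.92
δP = √(71.2) = 8.44 mm
P = 153 mm, so δP/P = 8.44/153 = 0.0551.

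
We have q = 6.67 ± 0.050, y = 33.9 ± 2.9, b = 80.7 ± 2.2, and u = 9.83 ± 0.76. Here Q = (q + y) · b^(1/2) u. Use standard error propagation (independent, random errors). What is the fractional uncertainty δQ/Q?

Let w = q + y = 40.6. δw = √(δq² + δy²) = √(0.00250 + 8.41) = 2.90, so δw/w = 0.0715.
Q is then a monomial in w, b, u:
δQ/Q = √((δw/w)² + (½·δb/b)² + (1·δu/u)²) = √(0.00511 + 0.000186 + 0.00598) = 0.106

0.106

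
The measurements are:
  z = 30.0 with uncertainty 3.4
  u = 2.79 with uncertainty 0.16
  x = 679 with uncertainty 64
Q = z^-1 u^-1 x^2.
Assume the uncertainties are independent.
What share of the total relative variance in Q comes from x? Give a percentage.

68.8%

(δQ/Q)² = (-1·δz/z)² + (-1·δu/u)² + (2·δx/x)²
  z term: (-1×0.113)² = 0.0128
  u term: (-1×0.0573)² = 0.00329
  x term: (2×0.0943)² = 0.0355
Total = 0.0517. Share from x = 0.0355/0.0517 = 0.688.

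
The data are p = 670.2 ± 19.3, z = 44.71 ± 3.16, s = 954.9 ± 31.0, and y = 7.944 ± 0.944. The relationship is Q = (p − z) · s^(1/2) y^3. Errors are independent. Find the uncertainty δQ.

Let u = p − z = 625.5. δu = √(δp² + δz²) = √(372 + 9.99) = 19.6, so δu/u = 0.0313.
Q is then a monomial in u, s, y:
δQ/Q = √((δu/u)² + (½·δs/s)² + (3·δy/y)²) = √(0.000978 + 0.000263 + 0.127) = 0.358
Q = 9.69e+06, so δQ = 0.358 × 9.69e+06 = 3.47e+06.

3.47e+06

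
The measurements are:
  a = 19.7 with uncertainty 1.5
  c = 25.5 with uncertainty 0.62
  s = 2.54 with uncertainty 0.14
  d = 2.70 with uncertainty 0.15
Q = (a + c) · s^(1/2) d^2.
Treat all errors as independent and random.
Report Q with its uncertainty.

525 ± 63.0

Let u = a + c = 45.2. δu = √(δa² + δc²) = √(2.25 + 0.384) = 1.62, so δu/u = 0.0359.
Q is then a monomial in u, s, d:
δQ/Q = √((δu/u)² + (½·δs/s)² + (2·δd/d)²) = √(0.00129 + 0.000760 + 0.0123) = 0.120
Q = 525, so δQ = 0.120 × 525 = 63.0.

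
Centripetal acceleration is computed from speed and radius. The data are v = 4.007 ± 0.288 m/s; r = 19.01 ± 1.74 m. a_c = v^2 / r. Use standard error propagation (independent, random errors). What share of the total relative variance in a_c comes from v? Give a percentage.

71.2%

(δa_c/a_c)² = (2·δv/v)² + (-1·δr/r)²
  v term: (2×0.0719)² = 0.0207
  r term: (-1×0.0915)² = 0.00838
Total = 0.0290. Share from v = 0.0207/0.0290 = 0.712.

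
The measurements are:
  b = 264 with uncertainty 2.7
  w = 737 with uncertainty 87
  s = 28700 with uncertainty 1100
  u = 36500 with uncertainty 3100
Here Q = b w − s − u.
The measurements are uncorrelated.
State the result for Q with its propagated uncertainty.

(1.29 ± 0.233) × 10^5

Let p = b·w = 1.95e+05. δp/p = √((1·δb/b)² + (1·δw/w)²) = √(0.000105 + 0.0139) = 0.118, so δp = 23100.
Q = p − s − u: δQ = √(δp² + δs² + δu²) = √(5.31e+08 + 1.21e+06 + 9.61e+06) = 23300
Q = 1.29e+05.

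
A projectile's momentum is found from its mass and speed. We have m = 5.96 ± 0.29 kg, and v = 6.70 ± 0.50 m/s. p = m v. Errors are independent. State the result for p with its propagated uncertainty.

p is a product of powers, so relative uncertainties combine in quadrature:
  (1·δm/m)² = (1×0.0487)² = 0.00237;  (1·δv/v)² = (1×0.0746)² = 0.00557
δp/p = √(0.00794) = 0.0891
p = 39.9 kg·m/s, so δp = 0.0891 × 39.9 = 3.56 kg·m/s.

39.9 ± 3.56 kg·m/s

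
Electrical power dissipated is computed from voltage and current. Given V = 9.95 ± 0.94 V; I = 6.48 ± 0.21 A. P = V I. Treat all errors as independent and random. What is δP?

6.44 W

Each factor contributes (exponent × relative error)² to (δP/P)²:
  (1·δV/V)² = (1×0.0945)² = 0.00893;  (1·δI/I)² = (1×0.0324)² = 0.00105
δP/P = √(0.00998) = 0.0999
P = 64.5 W, so δP = 0.0999 × 64.5 = 6.44 W.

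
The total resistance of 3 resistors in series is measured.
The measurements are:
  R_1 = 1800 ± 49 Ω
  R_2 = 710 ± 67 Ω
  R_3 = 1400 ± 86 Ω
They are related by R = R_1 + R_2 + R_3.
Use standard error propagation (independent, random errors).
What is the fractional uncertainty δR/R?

0.0306

Absolute uncertainties add in quadrature for a linear combination:
  (δR_1)² = 2400;  (δR_2)² = 4490;  (δR_3)² = 7400
δR = √(14300) = 120 Ω
R = 3910 Ω, so δR/R = 120/3910 = 0.0306.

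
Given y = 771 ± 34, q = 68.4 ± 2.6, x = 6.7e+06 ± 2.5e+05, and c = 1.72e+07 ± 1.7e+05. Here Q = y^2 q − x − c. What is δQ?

Let p = y^2·q = 4.07e+07. δp/p = √((2·δy/y)² + (1·δq/q)²) = √(0.00778 + 0.00144) = 0.0960, so δp = 3.9e+06.
Q = p − x − c: δQ = √(δp² + δx² + δc²) = √(1.52e+13 + 6.25e+10 + 2.89e+10) = 3.92e+06

3.92e+06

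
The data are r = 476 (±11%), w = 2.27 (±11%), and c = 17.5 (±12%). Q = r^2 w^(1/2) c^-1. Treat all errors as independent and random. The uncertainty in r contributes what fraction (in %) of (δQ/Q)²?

(δQ/Q)² = (2·δr/r)² + (½·δw/w)² + (-1·δc/c)²
  r term: (2×0.110)² = 0.0484
  w term: (0.5×0.110)² = 0.00302
  c term: (-1×0.120)² = 0.0144
Total = 0.0658. Share from r = 0.0484/0.0658 = 0.735.

73.5%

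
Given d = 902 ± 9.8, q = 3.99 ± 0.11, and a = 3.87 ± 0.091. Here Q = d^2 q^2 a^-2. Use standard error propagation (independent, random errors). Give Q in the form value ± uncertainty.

Each factor contributes (exponent × relative error)² to (δQ/Q)²:
  (2·δd/d)² = (2×0.0109)² = 0.000472;  (2·δq/q)² = (2×0.0276)² = 0.00304;  (-2·δa/a)² = (-2×0.0235)² = 0.00221
δQ/Q = √(0.00572) = 0.0757
Q = 8.65e+05, so δQ = 0.0757 × 8.65e+05 = 65400.

(8.65 ± 0.654) × 10^5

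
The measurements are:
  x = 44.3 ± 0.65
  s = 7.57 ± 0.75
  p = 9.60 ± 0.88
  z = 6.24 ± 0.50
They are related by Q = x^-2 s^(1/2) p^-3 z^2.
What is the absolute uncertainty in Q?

Since Q is a product/quotient, work with relative uncertainties:
  (-2·δx/x)² = (-2×0.0147)² = 0.000861;  (½·δs/s)² = (0.5×0.0991)² = 0.00245;  (-3·δp/p)² = (-3×0.0917)² = 0.0756;  (2·δz/z)² = (2×0.0801)² = 0.0257
δQ/Q = √(0.105) = 0.323
Q = 6.17e-05, so δQ = 0.323 × 6.17e-05 = 2e-05.

2e-05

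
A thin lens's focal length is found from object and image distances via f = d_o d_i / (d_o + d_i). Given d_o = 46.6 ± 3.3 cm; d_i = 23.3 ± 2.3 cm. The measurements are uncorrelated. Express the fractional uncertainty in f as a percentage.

6.99%

∂f/∂d_o = (d_i/(d_o+d_i))² = 0.111;  ∂f/∂d_i = (d_o/(d_o+d_i))² = 0.444
δf = √((∂f/∂d_o · δd_o)² + (∂f/∂d_i · δd_i)²) = √(0.134 + 1.04) = 1.09 cm
f = 15.5 cm, so δf/f = 1.09/15.5 = 0.0699.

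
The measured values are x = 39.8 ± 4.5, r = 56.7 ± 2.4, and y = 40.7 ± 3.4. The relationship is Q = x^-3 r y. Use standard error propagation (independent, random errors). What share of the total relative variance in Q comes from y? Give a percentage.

5.64%

(δQ/Q)² = (-3·δx/x)² + (1·δr/r)² + (1·δy/y)²
  x term: (-3×0.113)² = 0.115
  r term: (1×0.0423)² = 0.00179
  y term: (1×0.0835)² = 0.00698
Total = 0.124. Share from y = 0.00698/0.124 = 0.0564.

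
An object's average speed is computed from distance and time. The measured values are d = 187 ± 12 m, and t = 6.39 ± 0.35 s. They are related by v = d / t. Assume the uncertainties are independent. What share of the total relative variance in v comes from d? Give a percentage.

(δv/v)² = (1·δd/d)² + (-1·δt/t)²
  d term: (1×0.0642)² = 0.00412
  t term: (-1×0.0548)² = 0.00300
Total = 0.00712. Share from d = 0.00412/0.00712 = 0.579.

57.9%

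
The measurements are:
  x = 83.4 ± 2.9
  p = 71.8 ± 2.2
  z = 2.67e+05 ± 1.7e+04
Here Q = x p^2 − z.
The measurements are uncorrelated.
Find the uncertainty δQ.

34700

Let w = x·p^2 = 4.3e+05. δw/w = √((1·δx/x)² + (2·δp/p)²) = √(0.00121 + 0.00376) = 0.0705, so δw = 30300.
Q = w − z: δQ = √(δw² + δz²) = √(9.18e+08 + 2.89e+08) = 34700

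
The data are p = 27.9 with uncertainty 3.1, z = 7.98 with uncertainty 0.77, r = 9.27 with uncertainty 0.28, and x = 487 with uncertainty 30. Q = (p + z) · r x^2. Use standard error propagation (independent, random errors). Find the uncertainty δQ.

1.22e+07

Let u = p + z = 35.9. δu = √(δp² + δz²) = √(9.61 + 0.593) = 3.19, so δu/u = 0.0890.
Q is then a monomial in u, r, x:
δQ/Q = √((δu/u)² + (1·δr/r)² + (2·δx/x)²) = √(0.00793 + 0.000912 + 0.0152) = 0.155
Q = 7.89e+07, so δQ = 0.155 × 7.89e+07 = 1.22e+07.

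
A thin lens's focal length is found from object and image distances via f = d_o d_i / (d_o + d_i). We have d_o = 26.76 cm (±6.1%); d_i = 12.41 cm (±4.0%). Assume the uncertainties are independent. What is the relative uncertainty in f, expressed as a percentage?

∂f/∂d_o = (d_i/(d_o+d_i))² = 0.100;  ∂f/∂d_i = (d_o/(d_o+d_i))² = 0.467
δf = √((∂f/∂d_o · δd_o)² + (∂f/∂d_i · δd_i)²) = √(0.0268 + 0.0537) = 0.284 cm
f = 8.478 cm, so δf/f = 0.284/8.478 = 0.0335.

3.35%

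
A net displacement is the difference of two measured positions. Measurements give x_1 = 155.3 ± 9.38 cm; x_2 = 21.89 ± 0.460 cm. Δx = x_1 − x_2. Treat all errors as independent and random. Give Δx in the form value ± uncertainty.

For a sum/difference, combine absolute errors in quadrature:
  (δx_1)² = 88.0;  (δx_2)² = 0.212
δΔx = √(88.2) = 9.39 cm
Δx = 133.4 cm.

133.4 ± 9.39 cm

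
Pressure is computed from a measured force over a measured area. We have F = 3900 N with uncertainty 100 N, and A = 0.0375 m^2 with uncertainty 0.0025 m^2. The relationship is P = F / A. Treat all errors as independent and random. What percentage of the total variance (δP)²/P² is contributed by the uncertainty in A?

(δP/P)² = (1·δF/F)² + (-1·δA/A)²
  F term: (1×0.0256)² = 0.000657
  A term: (-1×0.0667)² = 0.00444
Total = 0.00510. Share from A = 0.00444/0.00510 = 0.871.

87.1%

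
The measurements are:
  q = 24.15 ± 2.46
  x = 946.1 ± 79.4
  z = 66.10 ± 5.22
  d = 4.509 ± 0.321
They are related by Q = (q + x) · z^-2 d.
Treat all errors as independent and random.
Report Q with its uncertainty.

1.001 ± 0.192

Let u = q + x = 970.2. δu = √(δq² + δx²) = √(6.05 + 6300) = 79.4, so δu/u = 0.0819.
Q is then a monomial in u, z, d:
δQ/Q = √((δu/u)² + (-2·δz/z)² + (1·δd/d)²) = √(0.00670 + 0.0249 + 0.00507) = 0.192
Q = 1.001, so δQ = 0.192 × 1.001 = 0.192.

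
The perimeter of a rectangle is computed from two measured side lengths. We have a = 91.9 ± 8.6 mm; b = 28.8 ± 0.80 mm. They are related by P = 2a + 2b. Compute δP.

17.3 mm

Sums and differences: (δP)² = Σ (cᵢ δxᵢ)².
  (2·δa)² = 296;  (2·δb)² = 2.56
δP = √(298) = 17.3 mm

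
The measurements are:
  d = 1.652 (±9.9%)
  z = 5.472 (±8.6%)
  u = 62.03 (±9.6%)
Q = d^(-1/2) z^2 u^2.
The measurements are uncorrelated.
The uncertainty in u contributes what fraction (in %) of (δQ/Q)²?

(δQ/Q)² = (−½·δd/d)² + (2·δz/z)² + (2·δu/u)²
  d term: (-0.5×0.0990)² = 0.00245
  z term: (2×0.0860)² = 0.0296
  u term: (2×0.0960)² = 0.0369
Total = 0.0689. Share from u = 0.0369/0.0689 = 0.535.

53.5%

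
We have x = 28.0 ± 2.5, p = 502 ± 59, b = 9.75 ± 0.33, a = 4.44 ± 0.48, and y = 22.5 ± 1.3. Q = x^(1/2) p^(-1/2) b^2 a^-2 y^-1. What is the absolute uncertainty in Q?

Products/powers → add relative errors in quadrature, weighted by exponent:
  (½·δx/x)² = (0.5×0.0893)² = 0.00199;  (−½·δp/p)² = (-0.5×0.118)² = 0.00345;  (2·δb/b)² = (2×0.0338)² = 0.00458;  (-2·δa/a)² = (-2×0.108)² = 0.0467;  (-1·δy/y)² = (-1×0.0578)² = 0.00334
δQ/Q = √(0.0601) = 0.245
Q = 0.0506, so δQ = 0.245 × 0.0506 = 0.0124.

0.0124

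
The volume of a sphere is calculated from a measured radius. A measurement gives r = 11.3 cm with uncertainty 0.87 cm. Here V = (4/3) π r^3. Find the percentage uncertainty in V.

23.1%

Since V is a product/quotient, work with relative uncertainties:
  (3·δr/r)² = (3×0.0770)² = 0.0533
δV/V = √(0.0533) = 0.231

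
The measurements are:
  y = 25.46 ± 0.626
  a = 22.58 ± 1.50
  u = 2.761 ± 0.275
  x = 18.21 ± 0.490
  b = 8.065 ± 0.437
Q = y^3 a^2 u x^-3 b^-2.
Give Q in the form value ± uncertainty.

Q is a product of powers, so relative uncertainties combine in quadrature:
  (3·δy/y)² = (3×0.0246)² = 0.00544;  (2·δa/a)² = (2×0.0664)² = 0.0177;  (1·δu/u)² = (1×0.0996)² = 0.00992;  (-3·δx/x)² = (-3×0.0269)² = 0.00652;  (-2·δb/b)² = (-2×0.0542)² = 0.0117
δQ/Q = √(0.0513) = 0.226
Q = 59.15, so δQ = 0.226 × 59.15 = 13.4.

59.15 ± 13.4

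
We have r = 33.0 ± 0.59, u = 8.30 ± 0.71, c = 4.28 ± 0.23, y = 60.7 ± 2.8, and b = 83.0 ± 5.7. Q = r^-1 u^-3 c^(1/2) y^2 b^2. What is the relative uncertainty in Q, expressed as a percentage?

Products/powers → add relative errors in quadrature, weighted by exponent:
  (-1·δr/r)² = (-1×0.0179)² = 0.000320;  (-3·δu/u)² = (-3×0.0855)² = 0.0659;  (½·δc/c)² = (0.5×0.0537)² = 0.000722;  (2·δy/y)² = (2×0.0461)² = 0.00851;  (2·δb/b)² = (2×0.0687)² = 0.0189
δQ/Q = √(0.0943) = 0.307

30.7%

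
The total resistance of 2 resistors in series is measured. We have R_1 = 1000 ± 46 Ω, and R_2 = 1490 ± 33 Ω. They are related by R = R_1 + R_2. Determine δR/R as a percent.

2.27%

R is a linear combination, so absolute uncertainties add in quadrature:
  (δR_1)² = 2120;  (δR_2)² = 1090
δR = √(3200) = 56.6 Ω
R = 2490 Ω, so δR/R = 56.6/2490 = 0.0227.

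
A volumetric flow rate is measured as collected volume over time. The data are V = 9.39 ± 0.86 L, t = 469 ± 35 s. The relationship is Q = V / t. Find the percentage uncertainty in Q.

Q is a product of powers, so relative uncertainties combine in quadrature:
  (1·δV/V)² = (1×0.0916)² = 0.00839;  (-1·δt/t)² = (-1×0.0746)² = 0.00557
δQ/Q = √(0.0140) = 0.118

11.8%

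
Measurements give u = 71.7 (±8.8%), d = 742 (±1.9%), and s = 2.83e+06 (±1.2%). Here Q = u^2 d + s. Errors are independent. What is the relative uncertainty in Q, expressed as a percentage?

Let p = u^2·d = 3.81e+06. δp/p = √((2·δu/u)² + (1·δd/d)²) = √(0.0310 + 0.000361) = 0.177, so δp = 6.75e+05.
Q = p + s: δQ = √(δp² + δs²) = √(4.56e+11 + 1.15e+09) = 6.76e+05
Q = 6.64e+06, so δQ/Q = 6.76e+05/6.64e+06 = 0.102.

10.2%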